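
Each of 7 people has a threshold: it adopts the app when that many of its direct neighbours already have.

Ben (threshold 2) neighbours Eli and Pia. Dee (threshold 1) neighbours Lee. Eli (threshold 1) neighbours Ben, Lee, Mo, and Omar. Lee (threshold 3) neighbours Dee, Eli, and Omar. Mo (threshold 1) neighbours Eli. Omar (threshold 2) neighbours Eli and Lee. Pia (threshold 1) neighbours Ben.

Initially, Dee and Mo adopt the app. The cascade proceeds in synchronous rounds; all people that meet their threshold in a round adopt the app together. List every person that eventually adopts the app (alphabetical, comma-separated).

Dee, Eli, Mo

Round 1 — Dee, Mo adopt the app (initial).
Round 2 — checking thresholds:
  Eli: 1 of 4 neighbours ≥ 1, adopts the app.
  Lee: 1 of 3 neighbours < 3, below threshold.
Round 3 — no new adoptions; cascade stops.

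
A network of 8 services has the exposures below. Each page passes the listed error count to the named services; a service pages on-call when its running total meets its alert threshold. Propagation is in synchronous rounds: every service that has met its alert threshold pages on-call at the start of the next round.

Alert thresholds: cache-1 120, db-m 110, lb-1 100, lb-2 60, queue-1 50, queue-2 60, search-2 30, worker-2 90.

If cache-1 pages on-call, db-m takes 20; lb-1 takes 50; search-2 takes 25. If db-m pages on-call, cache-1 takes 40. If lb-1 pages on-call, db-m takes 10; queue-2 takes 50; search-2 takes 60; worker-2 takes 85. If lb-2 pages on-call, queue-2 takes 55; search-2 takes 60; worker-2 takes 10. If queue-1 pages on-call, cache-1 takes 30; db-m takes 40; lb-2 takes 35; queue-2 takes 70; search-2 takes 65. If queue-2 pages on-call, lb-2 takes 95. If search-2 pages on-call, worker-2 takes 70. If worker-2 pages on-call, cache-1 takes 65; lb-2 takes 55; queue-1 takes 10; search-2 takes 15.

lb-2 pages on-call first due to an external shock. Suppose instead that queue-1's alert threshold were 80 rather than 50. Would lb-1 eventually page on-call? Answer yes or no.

no

With queue-1's alert threshold at 80:
Round 1 — lb-2 pages on-call (initial).
  queue-2: +55 → 55 < 60
  search-2: +60 → 60 ≥ 30
  worker-2: +10 → 10 < 90
Round 2 — search-2 pages on-call.
  worker-2: +70 → 80 < 90
No further pages.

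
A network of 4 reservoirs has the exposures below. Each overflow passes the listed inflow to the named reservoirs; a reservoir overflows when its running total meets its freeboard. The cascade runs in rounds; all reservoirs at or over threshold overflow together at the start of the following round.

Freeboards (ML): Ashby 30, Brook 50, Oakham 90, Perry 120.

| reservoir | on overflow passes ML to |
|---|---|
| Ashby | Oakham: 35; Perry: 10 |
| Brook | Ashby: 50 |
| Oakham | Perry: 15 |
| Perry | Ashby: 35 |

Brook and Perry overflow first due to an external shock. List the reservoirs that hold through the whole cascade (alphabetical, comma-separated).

Oakham

Round 1 — Brook, Perry overflow (initial).
  Ashby: +50+35 → 85 ≥ 30
Round 2 — Ashby overflows.
  Oakham: +35 → 35 < 90
No further overflows.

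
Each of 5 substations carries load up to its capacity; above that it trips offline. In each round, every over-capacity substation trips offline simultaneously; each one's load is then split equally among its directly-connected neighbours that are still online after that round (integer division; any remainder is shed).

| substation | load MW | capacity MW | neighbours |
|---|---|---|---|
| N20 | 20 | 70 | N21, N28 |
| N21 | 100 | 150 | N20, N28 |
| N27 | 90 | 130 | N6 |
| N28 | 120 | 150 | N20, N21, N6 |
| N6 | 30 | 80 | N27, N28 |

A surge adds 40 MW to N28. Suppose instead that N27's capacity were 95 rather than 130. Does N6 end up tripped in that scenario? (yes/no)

With N27's capacity at 95:
Round 1 — N28 at 160 > 150. N28 trips offline.
  N28 sheds 160 MW to N20, N21, N6: 53 each (1 lost).
    N20: 20+53 = 73 > 70
    N21: 100+53 = 153 > 150
    N6: 30+53 = 83 > 80
Round 2 — N20, N21, N6 trip offline.
  N20 sheds 73 MW: no online neighbours, lost.
  N21 sheds 153 MW: no online neighbours, lost.
  N6 sheds 83 MW to N27: 83 each.
    N27: 90+83 = 173 > 95
Round 3 — N27 trips offline.
  N27 sheds 173 MW: no online neighbours, lost.
No further trips.

yes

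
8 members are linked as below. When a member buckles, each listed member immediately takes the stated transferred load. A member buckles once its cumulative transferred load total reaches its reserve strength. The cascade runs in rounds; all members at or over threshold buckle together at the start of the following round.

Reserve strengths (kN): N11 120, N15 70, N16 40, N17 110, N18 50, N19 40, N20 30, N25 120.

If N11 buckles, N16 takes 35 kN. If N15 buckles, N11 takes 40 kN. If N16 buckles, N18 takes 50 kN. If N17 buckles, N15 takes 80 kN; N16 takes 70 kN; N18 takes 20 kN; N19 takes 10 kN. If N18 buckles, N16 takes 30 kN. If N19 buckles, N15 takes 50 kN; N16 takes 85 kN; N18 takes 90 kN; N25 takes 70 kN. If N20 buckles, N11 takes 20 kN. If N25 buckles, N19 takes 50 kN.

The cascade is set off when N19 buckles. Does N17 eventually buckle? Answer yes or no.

no

Round 1 — N19 buckles (initial).
  N15: +50 → 50 < 70
  N16: +85 → 85 ≥ 40
  N18: +90 → 90 ≥ 50
  N25: +70 → 70 < 120
Round 2 — N16, N18 buckle.
No further bucklings.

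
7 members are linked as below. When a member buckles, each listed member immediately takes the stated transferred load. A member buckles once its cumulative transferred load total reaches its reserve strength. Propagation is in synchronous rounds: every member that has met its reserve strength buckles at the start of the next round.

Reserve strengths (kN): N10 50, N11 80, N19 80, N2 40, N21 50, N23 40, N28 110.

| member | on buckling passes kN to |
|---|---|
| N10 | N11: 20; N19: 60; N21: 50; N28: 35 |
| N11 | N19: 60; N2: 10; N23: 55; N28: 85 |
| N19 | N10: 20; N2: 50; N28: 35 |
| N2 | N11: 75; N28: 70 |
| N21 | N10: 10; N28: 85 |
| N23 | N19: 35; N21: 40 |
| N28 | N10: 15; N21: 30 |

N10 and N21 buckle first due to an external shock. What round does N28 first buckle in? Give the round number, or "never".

Round 1 — N10, N21 buckle (initial).
  N11: +20 → 20 < 80
  N19: +60 → 60 < 80
  N28: +35+85 → 120 ≥ 110
Round 2 — N28 buckles.
No further bucklings.

2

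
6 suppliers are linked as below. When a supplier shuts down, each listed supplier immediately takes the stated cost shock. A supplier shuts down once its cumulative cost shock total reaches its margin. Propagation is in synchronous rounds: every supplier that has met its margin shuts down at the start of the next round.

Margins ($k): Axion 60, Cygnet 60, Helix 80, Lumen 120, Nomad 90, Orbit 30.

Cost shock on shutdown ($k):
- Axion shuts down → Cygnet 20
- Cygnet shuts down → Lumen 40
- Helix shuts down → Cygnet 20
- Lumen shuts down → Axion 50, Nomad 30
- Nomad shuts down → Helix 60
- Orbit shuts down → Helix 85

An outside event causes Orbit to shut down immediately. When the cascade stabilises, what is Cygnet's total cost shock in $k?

20

Round 1 — Orbit shuts down (initial).
  Helix: +85 → 85 ≥ 80
Round 2 — Helix shuts down.
  Cygnet: +20 → 20 < 60
No further shutdowns.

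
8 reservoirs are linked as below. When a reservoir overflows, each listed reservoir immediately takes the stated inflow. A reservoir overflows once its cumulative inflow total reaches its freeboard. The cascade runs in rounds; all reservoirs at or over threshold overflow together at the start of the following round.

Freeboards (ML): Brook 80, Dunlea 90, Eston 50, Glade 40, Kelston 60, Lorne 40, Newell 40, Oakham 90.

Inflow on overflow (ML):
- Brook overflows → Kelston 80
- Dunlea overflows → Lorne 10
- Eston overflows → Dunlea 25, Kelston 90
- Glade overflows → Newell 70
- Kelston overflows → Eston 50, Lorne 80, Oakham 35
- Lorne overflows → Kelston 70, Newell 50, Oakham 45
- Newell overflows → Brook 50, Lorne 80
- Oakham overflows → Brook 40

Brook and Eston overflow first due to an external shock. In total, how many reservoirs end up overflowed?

5

Round 1 — Brook, Eston overflow (initial).
  Dunlea: +25 → 25 < 90
  Kelston: +80+90 → 170 ≥ 60
Round 2 — Kelston overflows.
  Lorne: +80 → 80 ≥ 40
  Oakham: +35 → 35 < 90
Round 3 — Lorne overflows.
  Newell: +50 → 50 ≥ 40
  Oakham: +45 → 80 < 90
Round 4 — Newell overflows.
No further overflows.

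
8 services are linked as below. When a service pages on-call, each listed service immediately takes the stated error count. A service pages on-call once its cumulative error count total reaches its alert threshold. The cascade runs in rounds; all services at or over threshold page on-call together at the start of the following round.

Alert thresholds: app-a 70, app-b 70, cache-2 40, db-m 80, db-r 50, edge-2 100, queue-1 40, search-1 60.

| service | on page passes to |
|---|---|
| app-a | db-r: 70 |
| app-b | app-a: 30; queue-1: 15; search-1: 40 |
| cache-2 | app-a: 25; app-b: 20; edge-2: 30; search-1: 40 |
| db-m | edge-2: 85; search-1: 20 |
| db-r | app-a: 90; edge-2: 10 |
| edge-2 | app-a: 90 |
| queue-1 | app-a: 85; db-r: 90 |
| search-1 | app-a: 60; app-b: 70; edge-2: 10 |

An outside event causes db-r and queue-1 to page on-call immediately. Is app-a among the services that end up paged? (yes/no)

yes

Round 1 — db-r, queue-1 page on-call (initial).
  app-a: +90+85 → 175 ≥ 70
  edge-2: +10 → 10 < 100
Round 2 — app-a pages on-call.
No further pages.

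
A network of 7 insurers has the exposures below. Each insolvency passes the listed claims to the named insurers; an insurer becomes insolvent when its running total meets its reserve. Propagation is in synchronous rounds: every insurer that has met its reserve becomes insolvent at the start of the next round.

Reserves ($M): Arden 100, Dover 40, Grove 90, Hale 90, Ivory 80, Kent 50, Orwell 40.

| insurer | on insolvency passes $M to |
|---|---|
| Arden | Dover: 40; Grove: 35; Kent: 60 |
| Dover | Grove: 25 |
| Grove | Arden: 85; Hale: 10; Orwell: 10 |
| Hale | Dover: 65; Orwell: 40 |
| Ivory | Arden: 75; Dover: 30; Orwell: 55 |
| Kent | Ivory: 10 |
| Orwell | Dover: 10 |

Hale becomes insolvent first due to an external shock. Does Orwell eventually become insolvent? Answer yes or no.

yes

Round 1 — Hale becomes insolvent (initial).
  Dover: +65 → 65 ≥ 40
  Orwell: +40 → 40 ≥ 40
Round 2 — Dover, Orwell become insolvent.
  Grove: +25 → 25 < 90
No further insolvencies.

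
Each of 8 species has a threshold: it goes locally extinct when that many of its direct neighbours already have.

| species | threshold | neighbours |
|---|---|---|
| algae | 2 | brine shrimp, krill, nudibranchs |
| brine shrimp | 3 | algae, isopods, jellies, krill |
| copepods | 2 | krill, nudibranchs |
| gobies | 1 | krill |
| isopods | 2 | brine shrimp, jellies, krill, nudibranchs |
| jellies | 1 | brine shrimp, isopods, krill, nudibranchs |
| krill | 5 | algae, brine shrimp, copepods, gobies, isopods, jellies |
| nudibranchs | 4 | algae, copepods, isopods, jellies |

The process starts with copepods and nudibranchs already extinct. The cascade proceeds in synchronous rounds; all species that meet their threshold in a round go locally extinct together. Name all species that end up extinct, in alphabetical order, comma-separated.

Round 1 — copepods, nudibranchs go locally extinct (initial).
Round 2 — checking thresholds:
  algae: 1 of 3 neighbours < 2, not yet.
  isopods: 1 of 4 neighbours < 2, not yet.
  jellies: 1 of 4 neighbours ≥ 1, goes locally extinct.
  krill: 1 of 6 neighbours < 5, not yet.
Round 3 — checking thresholds:
  algae: 1 of 3 neighbours < 2, not yet.
  brine shrimp: 1 of 4 neighbours < 3, not yet.
  isopods: 2 of 4 neighbours ≥ 2, goes locally extinct.
  krill: 2 of 6 neighbours < 5, not yet.
Round 4 — no new extinctions; cascade stops.

copepods, isopods, jellies, nudibranchs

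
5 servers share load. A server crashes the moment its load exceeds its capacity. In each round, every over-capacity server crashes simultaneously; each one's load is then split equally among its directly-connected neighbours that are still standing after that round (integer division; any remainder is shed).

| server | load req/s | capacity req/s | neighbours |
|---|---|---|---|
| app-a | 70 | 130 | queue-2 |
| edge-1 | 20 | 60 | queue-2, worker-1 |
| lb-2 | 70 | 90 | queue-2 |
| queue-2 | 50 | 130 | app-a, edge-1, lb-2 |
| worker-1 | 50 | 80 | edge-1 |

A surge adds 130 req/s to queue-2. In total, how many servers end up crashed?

4

Round 1 — queue-2 at 180 > 130. queue-2 crashes.
  queue-2 sheds 180 req/s to app-a, edge-1, lb-2: 60 each.
    app-a: 70+60 = 130 ≤ 130
    edge-1: 20+60 = 80 > 60
    lb-2: 70+60 = 130 > 90
Round 2 — edge-1, lb-2 crash.
  edge-1 sheds 80 req/s to worker-1: 80 each.
    worker-1: 50+80 = 130 > 80
  lb-2 sheds 130 req/s: no online neighbours, lost.
Round 3 — worker-1 crashes.
  worker-1 sheds 130 req/s: no online neighbours, lost.
No further crashes.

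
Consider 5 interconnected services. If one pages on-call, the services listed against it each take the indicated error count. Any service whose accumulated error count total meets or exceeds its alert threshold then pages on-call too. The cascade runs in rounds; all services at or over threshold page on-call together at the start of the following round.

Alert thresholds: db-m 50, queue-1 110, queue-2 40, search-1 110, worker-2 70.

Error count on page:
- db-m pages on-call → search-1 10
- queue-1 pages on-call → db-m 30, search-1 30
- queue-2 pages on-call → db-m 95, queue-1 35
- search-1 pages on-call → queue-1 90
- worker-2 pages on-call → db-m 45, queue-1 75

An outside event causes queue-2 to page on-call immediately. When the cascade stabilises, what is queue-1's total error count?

35

Round 1 — queue-2 pages on-call (initial).
  db-m: +95 → 95 ≥ 50
  queue-1: +35 → 35 < 110
Round 2 — db-m pages on-call.
  search-1: +10 → 10 < 110
No further pages.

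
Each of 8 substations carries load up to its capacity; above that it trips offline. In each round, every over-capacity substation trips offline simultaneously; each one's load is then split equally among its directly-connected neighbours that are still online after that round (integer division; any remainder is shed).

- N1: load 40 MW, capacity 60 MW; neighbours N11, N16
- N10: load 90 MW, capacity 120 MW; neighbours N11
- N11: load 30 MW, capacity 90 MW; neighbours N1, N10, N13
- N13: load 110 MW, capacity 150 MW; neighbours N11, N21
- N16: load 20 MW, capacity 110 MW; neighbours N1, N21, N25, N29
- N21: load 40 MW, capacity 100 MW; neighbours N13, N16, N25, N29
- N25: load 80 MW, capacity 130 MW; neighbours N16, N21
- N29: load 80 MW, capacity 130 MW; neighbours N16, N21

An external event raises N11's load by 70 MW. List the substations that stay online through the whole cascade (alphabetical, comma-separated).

N13, N16, N21, N25, N29

Round 1 — N11 at 100 > 90. N11 trips offline.
  N11 sheds 100 MW to N1, N10, N13: 33 each (1 lost).
    N1: 40+33 = 73 > 60
    N10: 90+33 = 123 > 120
    N13: 110+33 = 143 ≤ 150
Round 2 — N1, N10 trip offline.
  N1 sheds 73 MW to N16: 73 each.
    N16: 20+73 = 93 ≤ 110
  N10 sheds 123 MW: no online neighbours, lost.
No further trips.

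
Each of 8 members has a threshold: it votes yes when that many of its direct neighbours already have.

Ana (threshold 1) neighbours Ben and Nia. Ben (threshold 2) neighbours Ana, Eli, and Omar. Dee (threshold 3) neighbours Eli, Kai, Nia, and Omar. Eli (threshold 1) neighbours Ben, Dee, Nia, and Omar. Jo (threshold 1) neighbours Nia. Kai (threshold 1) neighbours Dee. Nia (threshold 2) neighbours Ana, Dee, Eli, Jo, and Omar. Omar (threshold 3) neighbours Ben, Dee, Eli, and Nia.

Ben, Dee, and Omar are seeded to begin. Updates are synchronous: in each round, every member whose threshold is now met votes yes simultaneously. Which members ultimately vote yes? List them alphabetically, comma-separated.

Round 1 — Ben, Dee, Omar vote yes (initial).
Round 2 — checking thresholds:
  Ana: 1 of 2 neighbours ≥ 1, votes yes.
  Eli: 3 of 4 neighbours ≥ 1, votes yes.
  Kai: 1 of 1 neighbours ≥ 1, votes yes.
  Nia: 2 of 5 neighbours ≥ 2, votes yes.
Round 3 — checking thresholds:
  Jo: 1 of 1 neighbours ≥ 1, votes yes.
Round 4 — no new yes votes; cascade stops.

Ana, Ben, Dee, Eli, Jo, Kai, Nia, Omar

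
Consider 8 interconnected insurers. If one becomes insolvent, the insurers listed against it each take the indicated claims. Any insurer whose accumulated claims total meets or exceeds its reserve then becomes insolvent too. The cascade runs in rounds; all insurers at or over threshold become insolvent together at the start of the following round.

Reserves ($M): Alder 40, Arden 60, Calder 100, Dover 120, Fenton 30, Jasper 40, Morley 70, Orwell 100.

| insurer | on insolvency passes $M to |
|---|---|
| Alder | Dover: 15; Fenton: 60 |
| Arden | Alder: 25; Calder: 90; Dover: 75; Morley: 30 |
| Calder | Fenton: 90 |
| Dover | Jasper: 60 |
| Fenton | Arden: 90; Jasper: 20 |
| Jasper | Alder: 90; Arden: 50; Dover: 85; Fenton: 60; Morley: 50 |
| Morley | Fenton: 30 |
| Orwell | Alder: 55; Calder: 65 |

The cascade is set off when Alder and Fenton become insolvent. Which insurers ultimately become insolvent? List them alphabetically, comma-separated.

Round 1 — Alder, Fenton become insolvent (initial).
  Arden: +90 → 90 ≥ 60
  Dover: +15 → 15 < 120
  Jasper: +20 → 20 < 40
Round 2 — Arden becomes insolvent.
  Calder: +90 → 90 < 100
  Dover: +75 → 90 < 120
  Morley: +30 → 30 < 70
No further insolvencies.

Alder, Arden, Fenton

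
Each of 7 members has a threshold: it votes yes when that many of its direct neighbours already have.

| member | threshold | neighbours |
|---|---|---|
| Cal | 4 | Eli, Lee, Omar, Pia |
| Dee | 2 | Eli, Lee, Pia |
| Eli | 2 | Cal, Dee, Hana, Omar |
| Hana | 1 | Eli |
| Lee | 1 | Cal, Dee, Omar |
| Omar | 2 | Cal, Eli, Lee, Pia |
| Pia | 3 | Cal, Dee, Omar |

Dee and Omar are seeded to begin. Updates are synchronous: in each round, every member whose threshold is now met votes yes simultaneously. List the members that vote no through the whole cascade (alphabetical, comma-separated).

Cal, Pia

Round 1 — Dee, Omar vote yes (initial).
Round 2 — checking thresholds:
  Cal: 1 of 4 neighbours < 4, not yet.
  Eli: 2 of 4 neighbours ≥ 2, votes yes.
  Lee: 2 of 3 neighbours ≥ 1, votes yes.
  Pia: 2 of 3 neighbours < 3, not yet.
Round 3 — checking thresholds:
  Cal: 3 of 4 neighbours < 4, not yet.
  Hana: 1 of 1 neighbours ≥ 1, votes yes.
  Pia: 2 of 3 neighbours < 3, not yet.
Round 4 — no new yes votes; cascade stops.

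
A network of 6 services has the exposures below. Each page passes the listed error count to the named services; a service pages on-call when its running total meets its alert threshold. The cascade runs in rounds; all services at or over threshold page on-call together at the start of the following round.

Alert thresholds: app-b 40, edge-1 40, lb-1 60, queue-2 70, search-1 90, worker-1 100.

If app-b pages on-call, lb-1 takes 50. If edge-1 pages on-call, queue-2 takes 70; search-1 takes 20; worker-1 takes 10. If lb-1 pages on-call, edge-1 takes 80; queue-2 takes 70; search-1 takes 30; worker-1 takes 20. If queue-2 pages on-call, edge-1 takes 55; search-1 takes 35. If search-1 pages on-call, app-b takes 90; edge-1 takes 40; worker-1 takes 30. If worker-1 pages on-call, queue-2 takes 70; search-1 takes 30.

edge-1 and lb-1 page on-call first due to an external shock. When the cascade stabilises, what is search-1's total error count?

85

Round 1 — edge-1, lb-1 page on-call (initial).
  queue-2: +70+70 → 140 ≥ 70
  search-1: +20+30 → 50 < 90
  worker-1: +10+20 → 30 < 100
Round 2 — queue-2 pages on-call.
  search-1: +35 → 85 < 90
No further pages.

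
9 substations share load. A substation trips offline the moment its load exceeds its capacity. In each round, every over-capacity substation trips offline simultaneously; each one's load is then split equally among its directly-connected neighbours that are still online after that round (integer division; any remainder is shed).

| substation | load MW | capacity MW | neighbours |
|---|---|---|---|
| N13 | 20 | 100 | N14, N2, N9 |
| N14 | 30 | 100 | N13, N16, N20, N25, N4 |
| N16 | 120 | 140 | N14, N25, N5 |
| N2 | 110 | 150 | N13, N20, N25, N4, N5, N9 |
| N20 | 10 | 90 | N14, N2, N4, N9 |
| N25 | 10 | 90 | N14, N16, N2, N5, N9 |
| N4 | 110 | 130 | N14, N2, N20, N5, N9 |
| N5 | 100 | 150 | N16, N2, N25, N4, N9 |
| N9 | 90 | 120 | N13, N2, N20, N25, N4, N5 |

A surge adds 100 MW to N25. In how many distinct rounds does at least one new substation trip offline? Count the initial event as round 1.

5

Round 1 — N25 at 110 > 90. N25 trips offline.
  N25 sheds 110 MW to N14, N16, N2, N5, N9: 22 each.
    N14: 30+22 = 52 ≤ 100
    N16: 120+22 = 142 > 140
    N2: 110+22 = 132 ≤ 150
    N5: 100+22 = 122 ≤ 150
    N9: 90+22 = 112 ≤ 120
Round 2 — N16 trips offline.
  N16 sheds 142 MW to N14, N5: 71 each.
    N14: 52+71 = 123 > 100
    N5: 122+71 = 193 > 150
Round 3 — N14, N5 trip offline.
  N14 sheds 123 MW to N13, N20, N4: 41 each.
    N13: 20+41 = 61 ≤ 100
    N20: 10+41 = 51 ≤ 90
    N4: 110+41 = 151 > 130
  N5 sheds 193 MW to N2, N4, N9: 64 each (1 lost).
    N2: 132+64 = 196 > 150
    N4: 151+64 = 215 > 130
    N9: 112+64 = 176 > 120
Round 4 — N2, N4, N9 trip offline.
  N2 sheds 196 MW to N13, N20: 98 each.
    N13: 61+98 = 159 > 100
    N20: 51+98 = 149 > 90
  N4 sheds 215 MW to N20: 215 each.
    N20: 149+215 = 364 > 90
  N9 sheds 176 MW to N13, N20: 88 each.
    N13: 159+88 = 247 > 100
    N20: 364+88 = 452 > 90
Round 5 — N13, N20 trip offline.
  N13 sheds 247 MW: no online neighbours, lost.
  N20 sheds 452 MW: no online neighbours, lost.
No further trips.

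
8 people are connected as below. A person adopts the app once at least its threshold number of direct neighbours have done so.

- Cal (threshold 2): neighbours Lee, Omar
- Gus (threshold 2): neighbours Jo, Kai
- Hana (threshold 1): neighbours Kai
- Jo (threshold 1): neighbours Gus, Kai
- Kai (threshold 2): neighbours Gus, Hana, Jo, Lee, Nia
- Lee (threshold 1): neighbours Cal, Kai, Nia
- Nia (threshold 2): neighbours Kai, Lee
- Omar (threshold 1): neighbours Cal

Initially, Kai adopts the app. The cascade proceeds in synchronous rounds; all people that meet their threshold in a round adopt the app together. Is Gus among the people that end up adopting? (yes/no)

Round 1 — Kai adopts the app (initial).
Round 2 — checking thresholds:
  Gus: 1 of 2 neighbours < 2, below threshold.
  Hana: 1 of 1 neighbours ≥ 1, adopts the app.
  Jo: 1 of 2 neighbours ≥ 1, adopts the app.
  Lee: 1 of 3 neighbours ≥ 1, adopts the app.
  Nia: 1 of 2 neighbours < 2, below threshold.
Round 3 — checking thresholds:
  Cal: 1 of 2 neighbours < 2, below threshold.
  Gus: 2 of 2 neighbours ≥ 2, adopts the app.
  Nia: 2 of 2 neighbours ≥ 2, adopts the app.
Round 4 — no new adoptions; cascade stops.

yes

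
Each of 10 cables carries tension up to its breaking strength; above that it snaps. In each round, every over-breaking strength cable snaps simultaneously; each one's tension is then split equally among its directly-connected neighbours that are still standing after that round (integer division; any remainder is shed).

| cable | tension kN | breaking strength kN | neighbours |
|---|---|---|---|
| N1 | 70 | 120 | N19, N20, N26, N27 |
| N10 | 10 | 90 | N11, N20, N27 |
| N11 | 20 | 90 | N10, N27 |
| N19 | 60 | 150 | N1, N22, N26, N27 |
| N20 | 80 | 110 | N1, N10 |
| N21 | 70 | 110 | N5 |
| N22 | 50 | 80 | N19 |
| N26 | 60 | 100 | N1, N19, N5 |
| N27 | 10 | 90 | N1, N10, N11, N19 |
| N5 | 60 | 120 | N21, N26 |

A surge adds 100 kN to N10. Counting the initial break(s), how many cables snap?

10

Round 1 — N10 at 110 > 90. N10 snaps.
  N10 sheds 110 kN to N11, N20, N27: 36 each (2 lost).
    N11: 20+36 = 56 ≤ 90
    N20: 80+36 = 116 > 110
    N27: 10+36 = 46 ≤ 90
Round 2 — N20 snaps.
  N20 sheds 116 kN to N1: 116 each.
    N1: 70+116 = 186 > 120
Round 3 — N1 snaps.
  N1 sheds 186 kN to N19, N26, N27: 62 each.
    N19: 60+62 = 122 ≤ 150
    N26: 60+62 = 122 > 100
    N27: 46+62 = 108 > 90
Round 4 — N26, N27 snap.
  N26 sheds 122 kN to N19, N5: 61 each.
    N19: 122+61 = 183 > 150
    N5: 60+61 = 121 > 120
  N27 sheds 108 kN to N11, N19: 54 each.
    N11: 56+54 = 110 > 90
    N19: 183+54 = 237 > 150
Round 5 — N11, N19, N5 snap.
  N11 sheds 110 kN: no online neighbours, lost.
  N19 sheds 237 kN to N22: 237 each.
    N22: 50+237 = 287 > 80
  N5 sheds 121 kN to N21: 121 each.
    N21: 70+121 = 191 > 110
Round 6 — N21, N22 snap.
  N21 sheds 191 kN: no online neighbours, lost.
  N22 sheds 287 kN: no online neighbours, lost.
No further breaks.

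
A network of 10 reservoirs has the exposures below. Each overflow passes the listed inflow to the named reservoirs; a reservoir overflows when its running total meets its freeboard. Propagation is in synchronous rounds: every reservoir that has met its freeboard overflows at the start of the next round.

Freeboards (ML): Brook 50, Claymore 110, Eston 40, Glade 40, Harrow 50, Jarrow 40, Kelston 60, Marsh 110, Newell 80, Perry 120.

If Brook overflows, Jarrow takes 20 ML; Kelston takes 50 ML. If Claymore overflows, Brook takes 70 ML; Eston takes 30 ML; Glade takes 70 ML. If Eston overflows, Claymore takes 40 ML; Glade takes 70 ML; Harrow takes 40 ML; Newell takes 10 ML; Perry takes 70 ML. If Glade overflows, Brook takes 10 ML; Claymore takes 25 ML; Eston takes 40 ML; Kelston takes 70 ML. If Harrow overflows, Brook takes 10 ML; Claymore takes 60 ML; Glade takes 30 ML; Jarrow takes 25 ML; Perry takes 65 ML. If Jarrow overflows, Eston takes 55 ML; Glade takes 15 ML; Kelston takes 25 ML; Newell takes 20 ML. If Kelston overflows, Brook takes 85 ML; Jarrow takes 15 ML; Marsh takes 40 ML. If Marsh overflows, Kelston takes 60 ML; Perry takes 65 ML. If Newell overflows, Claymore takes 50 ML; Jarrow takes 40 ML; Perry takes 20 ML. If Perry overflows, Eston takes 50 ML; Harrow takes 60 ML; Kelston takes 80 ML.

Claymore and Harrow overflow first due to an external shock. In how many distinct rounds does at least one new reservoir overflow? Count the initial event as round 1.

Round 1 — Claymore, Harrow overflow (initial).
  Brook: +70+10 → 80 ≥ 50
  Eston: +30 → 30 < 40
  Glade: +70+30 → 100 ≥ 40
  Jarrow: +25 → 25 < 40
  Perry: +65 → 65 < 120
Round 2 — Brook, Glade overflow.
  Eston: +40 → 70 ≥ 40
  Jarrow: +20 → 45 ≥ 40
  Kelston: +50+70 → 120 ≥ 60
Round 3 — Eston, Jarrow, Kelston overflow.
  Marsh: +40 → 40 < 110
  Newell: +10+20 → 30 < 80
  Perry: +70 → 135 ≥ 120
Round 4 — Perry overflows.
No further overflows.

4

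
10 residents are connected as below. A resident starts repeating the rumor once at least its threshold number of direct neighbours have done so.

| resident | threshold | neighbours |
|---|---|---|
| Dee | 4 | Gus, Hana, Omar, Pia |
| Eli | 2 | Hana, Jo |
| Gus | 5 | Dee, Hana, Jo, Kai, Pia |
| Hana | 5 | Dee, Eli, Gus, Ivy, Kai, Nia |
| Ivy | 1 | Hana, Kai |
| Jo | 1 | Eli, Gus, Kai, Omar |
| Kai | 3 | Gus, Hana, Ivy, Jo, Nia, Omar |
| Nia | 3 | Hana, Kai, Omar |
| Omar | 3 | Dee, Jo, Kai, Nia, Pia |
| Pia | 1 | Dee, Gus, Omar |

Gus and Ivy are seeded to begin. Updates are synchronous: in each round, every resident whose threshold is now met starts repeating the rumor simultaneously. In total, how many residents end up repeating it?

Round 1 — Gus, Ivy start repeating the rumor (initial).
Round 2 — checking thresholds:
  Dee: 1 of 4 neighbours < 4, below threshold.
  Hana: 2 of 6 neighbours < 5, below threshold.
  Jo: 1 of 4 neighbours ≥ 1, starts repeating the rumor.
  Kai: 2 of 6 neighbours < 3, below threshold.
  Pia: 1 of 3 neighbours ≥ 1, starts repeating the rumor.
Round 3 — checking thresholds:
  Dee: 2 of 4 neighbours < 4, below threshold.
  Eli: 1 of 2 neighbours < 2, below threshold.
  Hana: 2 of 6 neighbours < 5, below threshold.
  Kai: 3 of 6 neighbours ≥ 3, starts repeating the rumor.
  Omar: 2 of 5 neighbours < 3, below threshold.
Round 4 — checking thresholds:
  Dee: 2 of 4 neighbours < 4, below threshold.
  Eli: 1 of 2 neighbours < 2, below threshold.
  Hana: 3 of 6 neighbours < 5, below threshold.
  Nia: 1 of 3 neighbours < 3, below threshold.
  Omar: 3 of 5 neighbours ≥ 3, starts repeating the rumor.
Round 5 — no new spreads; cascade stops.

6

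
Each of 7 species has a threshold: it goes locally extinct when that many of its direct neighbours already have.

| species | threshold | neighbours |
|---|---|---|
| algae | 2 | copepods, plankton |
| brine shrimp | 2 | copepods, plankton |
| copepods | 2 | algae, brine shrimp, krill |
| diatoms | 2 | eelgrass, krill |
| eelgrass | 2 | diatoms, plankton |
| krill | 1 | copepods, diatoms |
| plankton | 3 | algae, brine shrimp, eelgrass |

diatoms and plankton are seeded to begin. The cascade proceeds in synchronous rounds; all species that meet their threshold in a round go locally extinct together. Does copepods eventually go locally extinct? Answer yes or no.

Round 1 — diatoms, plankton go locally extinct (initial).
Round 2 — checking thresholds:
  algae: 1 of 2 neighbours < 2, not yet.
  brine shrimp: 1 of 2 neighbours < 2, not yet.
  eelgrass: 2 of 2 neighbours ≥ 2, goes locally extinct.
  krill: 1 of 2 neighbours ≥ 1, goes locally extinct.
Round 3 — no new extinctions; cascade stops.

no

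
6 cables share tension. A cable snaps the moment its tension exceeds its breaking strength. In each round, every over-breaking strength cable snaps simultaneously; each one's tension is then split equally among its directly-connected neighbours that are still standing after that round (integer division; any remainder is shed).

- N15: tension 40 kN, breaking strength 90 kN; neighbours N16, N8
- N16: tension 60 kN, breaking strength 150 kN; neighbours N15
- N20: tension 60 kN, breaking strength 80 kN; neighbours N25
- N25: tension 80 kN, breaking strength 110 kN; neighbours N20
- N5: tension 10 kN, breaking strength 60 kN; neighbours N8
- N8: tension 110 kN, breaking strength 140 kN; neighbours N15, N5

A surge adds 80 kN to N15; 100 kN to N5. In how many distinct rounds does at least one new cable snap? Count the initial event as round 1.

Round 1 — N15 at 120 > 90; N5 at 110 > 60. N15, N5 snap.
  N15 sheds 120 kN to N16, N8: 60 each.
    N16: 60+60 = 120 ≤ 150
    N8: 110+60 = 170 > 140
  N5 sheds 110 kN to N8: 110 each.
    N8: 170+110 = 280 > 140
Round 2 — N8 snaps.
  N8 sheds 280 kN: no online neighbours, lost.
No further breaks.

2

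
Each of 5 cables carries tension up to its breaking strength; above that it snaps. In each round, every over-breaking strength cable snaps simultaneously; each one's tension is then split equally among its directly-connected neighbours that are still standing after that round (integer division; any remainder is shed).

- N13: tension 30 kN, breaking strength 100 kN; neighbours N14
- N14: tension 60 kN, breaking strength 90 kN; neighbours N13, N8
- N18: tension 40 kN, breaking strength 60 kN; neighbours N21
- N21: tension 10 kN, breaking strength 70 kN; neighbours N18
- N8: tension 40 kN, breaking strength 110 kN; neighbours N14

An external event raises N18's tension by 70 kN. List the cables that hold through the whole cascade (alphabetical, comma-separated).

Round 1 — N18 at 110 > 60. N18 snaps.
  N18 sheds 110 kN to N21: 110 each.
    N21: 10+110 = 120 > 70
Round 2 — N21 snaps.
  N21 sheds 120 kN: no online neighbours, lost.
No further breaks.

N13, N14, N8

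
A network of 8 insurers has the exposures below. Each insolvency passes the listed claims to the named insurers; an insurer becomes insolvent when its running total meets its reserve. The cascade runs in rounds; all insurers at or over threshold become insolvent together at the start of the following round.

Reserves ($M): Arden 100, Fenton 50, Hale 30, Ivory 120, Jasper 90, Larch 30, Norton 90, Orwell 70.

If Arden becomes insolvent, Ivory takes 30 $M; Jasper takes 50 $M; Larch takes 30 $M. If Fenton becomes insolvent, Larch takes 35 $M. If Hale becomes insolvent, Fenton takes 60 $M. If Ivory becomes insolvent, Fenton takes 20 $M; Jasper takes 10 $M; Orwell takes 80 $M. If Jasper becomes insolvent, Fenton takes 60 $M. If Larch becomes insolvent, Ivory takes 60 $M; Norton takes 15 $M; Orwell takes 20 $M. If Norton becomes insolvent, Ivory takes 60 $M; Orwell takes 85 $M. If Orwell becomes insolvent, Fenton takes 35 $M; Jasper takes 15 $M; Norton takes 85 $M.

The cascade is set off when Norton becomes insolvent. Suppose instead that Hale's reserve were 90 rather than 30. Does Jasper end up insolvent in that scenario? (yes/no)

With Hale's reserve at 90:
Round 1 — Norton becomes insolvent (initial).
  Ivory: +60 → 60 < 120
  Orwell: +85 → 85 ≥ 70
Round 2 — Orwell becomes insolvent.
  Fenton: +35 → 35 < 50
  Jasper: +15 → 15 < 90
No further insolvencies.

no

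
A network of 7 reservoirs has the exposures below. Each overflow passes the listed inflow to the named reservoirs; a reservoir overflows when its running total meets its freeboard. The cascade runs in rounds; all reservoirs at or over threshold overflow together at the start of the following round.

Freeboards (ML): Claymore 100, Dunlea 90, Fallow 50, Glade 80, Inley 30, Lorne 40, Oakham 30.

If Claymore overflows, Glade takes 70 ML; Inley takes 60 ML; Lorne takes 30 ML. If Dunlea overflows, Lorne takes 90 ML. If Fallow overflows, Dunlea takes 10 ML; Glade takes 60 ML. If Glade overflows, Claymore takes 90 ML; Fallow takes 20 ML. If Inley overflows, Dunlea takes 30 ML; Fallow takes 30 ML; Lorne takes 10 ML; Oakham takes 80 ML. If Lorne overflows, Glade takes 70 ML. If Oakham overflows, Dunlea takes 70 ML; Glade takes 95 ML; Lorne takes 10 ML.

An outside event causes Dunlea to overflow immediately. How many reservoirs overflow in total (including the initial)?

Round 1 — Dunlea overflows (initial).
  Lorne: +90 → 90 ≥ 40
Round 2 — Lorne overflows.
  Glade: +70 → 70 < 80
No further overflows.

2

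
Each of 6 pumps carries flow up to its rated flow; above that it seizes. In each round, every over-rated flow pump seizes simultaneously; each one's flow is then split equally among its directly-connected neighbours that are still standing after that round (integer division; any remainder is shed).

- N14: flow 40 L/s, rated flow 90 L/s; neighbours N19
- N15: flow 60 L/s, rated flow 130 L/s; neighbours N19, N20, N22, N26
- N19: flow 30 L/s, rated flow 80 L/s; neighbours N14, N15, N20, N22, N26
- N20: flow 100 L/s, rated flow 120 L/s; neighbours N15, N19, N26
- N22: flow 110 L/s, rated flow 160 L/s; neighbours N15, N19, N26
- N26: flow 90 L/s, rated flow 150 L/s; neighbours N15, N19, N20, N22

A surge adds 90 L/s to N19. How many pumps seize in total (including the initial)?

5

Round 1 — N19 at 120 > 80. N19 seizes.
  N19 sheds 120 L/s to N14, N15, N20, N22, N26: 24 each.
    N14: 40+24 = 64 ≤ 90
    N15: 60+24 = 84 ≤ 130
    N20: 100+24 = 124 > 120
    N22: 110+24 = 134 ≤ 160
    N26: 90+24 = 114 ≤ 150
Round 2 — N20 seizes.
  N20 sheds 124 L/s to N15, N26: 62 each.
    N15: 84+62 = 146 > 130
    N26: 114+62 = 176 > 150
Round 3 — N15, N26 seize.
  N15 sheds 146 L/s to N22: 146 each.
    N22: 134+146 = 280 > 160
  N26 sheds 176 L/s to N22: 176 each.
    N22: 280+176 = 456 > 160
Round 4 — N22 seizes.
  N22 sheds 456 L/s: no online neighbours, lost.
No further seizures.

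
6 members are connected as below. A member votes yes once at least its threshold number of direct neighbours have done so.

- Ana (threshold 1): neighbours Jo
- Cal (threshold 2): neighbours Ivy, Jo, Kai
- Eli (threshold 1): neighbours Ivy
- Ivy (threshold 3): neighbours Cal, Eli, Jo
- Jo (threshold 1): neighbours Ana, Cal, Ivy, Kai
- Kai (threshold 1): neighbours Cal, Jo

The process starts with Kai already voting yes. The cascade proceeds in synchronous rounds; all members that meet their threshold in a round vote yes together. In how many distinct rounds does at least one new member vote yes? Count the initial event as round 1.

3

Round 1 — Kai votes yes (initial).
Round 2 — checking thresholds:
  Cal: 1 of 3 neighbours < 2, not yet.
  Jo: 1 of 4 neighbours ≥ 1, votes yes.
Round 3 — checking thresholds:
  Ana: 1 of 1 neighbours ≥ 1, votes yes.
  Cal: 2 of 3 neighbours ≥ 2, votes yes.
  Ivy: 1 of 3 neighbours < 3, not yet.
Round 4 — no new yes votes; cascade stops.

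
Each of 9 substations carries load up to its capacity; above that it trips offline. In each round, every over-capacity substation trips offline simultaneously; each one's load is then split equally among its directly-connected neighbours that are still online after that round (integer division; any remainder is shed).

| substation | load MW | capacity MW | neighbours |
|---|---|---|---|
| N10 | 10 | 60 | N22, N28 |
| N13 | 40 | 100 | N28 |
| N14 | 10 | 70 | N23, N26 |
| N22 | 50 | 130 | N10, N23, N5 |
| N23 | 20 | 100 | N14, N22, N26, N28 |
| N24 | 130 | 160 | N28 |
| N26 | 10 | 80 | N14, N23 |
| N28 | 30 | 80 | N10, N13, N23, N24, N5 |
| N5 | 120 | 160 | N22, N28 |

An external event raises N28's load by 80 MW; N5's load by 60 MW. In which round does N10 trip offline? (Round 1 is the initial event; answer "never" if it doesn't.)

3

Round 1 — N28 at 110 > 80; N5 at 180 > 160. N28, N5 trip offline.
  N28 sheds 110 MW to N10, N13, N23, N24: 27 each (2 lost).
    N10: 10+27 = 37 ≤ 60
    N13: 40+27 = 67 ≤ 100
    N23: 20+27 = 47 ≤ 100
    N24: 130+27 = 157 ≤ 160
  N5 sheds 180 MW to N22: 180 each.
    N22: 50+180 = 230 > 130
Round 2 — N22 trips offline.
  N22 sheds 230 MW to N10, N23: 115 each.
    N10: 37+115 = 152 > 60
    N23: 47+115 = 162 > 100
Round 3 — N10, N23 trip offline.
  N10 sheds 152 MW: no online neighbours, lost.
  N23 sheds 162 MW to N14, N26: 81 each.
    N14: 10+81 = 91 > 70
    N26: 10+81 = 91 > 80
Round 4 — N14, N26 trip offline.
  N14 sheds 91 MW: no online neighbours, lost.
  N26 sheds 91 MW: no online neighbours, lost.
No further trips.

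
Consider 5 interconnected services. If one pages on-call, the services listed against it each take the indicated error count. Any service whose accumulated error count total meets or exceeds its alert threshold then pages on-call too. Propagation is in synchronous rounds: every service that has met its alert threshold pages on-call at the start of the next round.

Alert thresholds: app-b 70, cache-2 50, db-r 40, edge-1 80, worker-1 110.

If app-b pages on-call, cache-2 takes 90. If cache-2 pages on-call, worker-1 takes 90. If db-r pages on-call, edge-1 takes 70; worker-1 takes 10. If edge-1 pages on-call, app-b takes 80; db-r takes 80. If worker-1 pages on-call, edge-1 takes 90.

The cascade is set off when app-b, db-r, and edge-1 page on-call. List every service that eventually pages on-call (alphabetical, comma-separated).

app-b, cache-2, db-r, edge-1

Round 1 — app-b, db-r, edge-1 page on-call (initial).
  cache-2: +90 → 90 ≥ 50
  worker-1: +10 → 10 < 110
Round 2 — cache-2 pages on-call.
  worker-1: +90 → 100 < 110
No further pages.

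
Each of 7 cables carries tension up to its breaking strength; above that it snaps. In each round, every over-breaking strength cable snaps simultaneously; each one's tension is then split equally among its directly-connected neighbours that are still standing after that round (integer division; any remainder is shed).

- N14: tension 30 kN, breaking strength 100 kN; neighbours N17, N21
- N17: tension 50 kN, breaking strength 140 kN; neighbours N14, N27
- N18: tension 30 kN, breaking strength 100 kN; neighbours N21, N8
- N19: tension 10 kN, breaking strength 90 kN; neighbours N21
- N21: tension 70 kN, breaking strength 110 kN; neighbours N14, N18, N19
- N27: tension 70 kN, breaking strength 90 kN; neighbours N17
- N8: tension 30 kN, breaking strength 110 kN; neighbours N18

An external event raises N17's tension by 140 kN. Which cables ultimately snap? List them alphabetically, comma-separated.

N14, N17, N18, N19, N21, N27, N8

Round 1 — N17 at 190 > 140. N17 snaps.
  N17 sheds 190 kN to N14, N27: 95 each.
    N14: 30+95 = 125 > 100
    N27: 70+95 = 165 > 90
Round 2 — N14, N27 snap.
  N14 sheds 125 kN to N21: 125 each.
    N21: 70+125 = 195 > 110
  N27 sheds 165 kN: no online neighbours, lost.
Round 3 — N21 snaps.
  N21 sheds 195 kN to N18, N19: 97 each (1 lost).
    N18: 30+97 = 127 > 100
    N19: 10+97 = 107 > 90
Round 4 — N18, N19 snap.
  N18 sheds 127 kN to N8: 127 each.
    N8: 30+127 = 157 > 110
  N19 sheds 107 kN: no online neighbours, lost.
Round 5 — N8 snaps.
  N8 sheds 157 kN: no online neighbours, lost.
No further breaks.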